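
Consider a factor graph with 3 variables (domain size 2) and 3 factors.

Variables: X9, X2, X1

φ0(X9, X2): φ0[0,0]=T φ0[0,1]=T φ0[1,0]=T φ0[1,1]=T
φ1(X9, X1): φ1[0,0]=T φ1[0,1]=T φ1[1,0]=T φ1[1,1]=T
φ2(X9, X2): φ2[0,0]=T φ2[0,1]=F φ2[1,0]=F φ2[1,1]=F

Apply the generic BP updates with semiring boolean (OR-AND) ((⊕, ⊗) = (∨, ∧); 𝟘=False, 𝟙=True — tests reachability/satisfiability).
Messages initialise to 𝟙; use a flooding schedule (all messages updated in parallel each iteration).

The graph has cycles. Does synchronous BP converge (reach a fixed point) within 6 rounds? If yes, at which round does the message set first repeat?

CONVERGED at round 3

init: all messages = 𝟙 over 2 values
r1 m[φ0→X9] = [T, T]
r1 m[φ0→X2] = [T, T]
r1 m[φ1→X9] = [T, T]
r1 m[φ1→X1] = [T, T]
r1 m[φ2→X9] = [T, F]
r1 m[φ2→X2] = [T, F]
r1 m[X9→φ0] = [T, T]
r1 m[X9→φ1] = [T, T]
r1 m[X9→φ2] = [T, T]
r1 m[X2→φ0] = [T, T]
r1 m[X2→φ2] = [T, T]
r1 m[X1→φ1] = [T, T]
r2 m[φ0→X9] = [T, T]
r2 m[φ0→X2] = [T, T]
r2 m[φ1→X9] = [T, T]
r2 m[φ1→X1] = [T, T]
r2 m[φ2→X9] = [T, F]
r2 m[φ2→X2] = [T, F]
r2 m[X9→φ0] = [T, F]
r2 m[X9→φ1] = [T, F]
r2 m[X9→φ2] = [T, T]
r2 m[X2→φ0] = [T, F]
r2 m[X2→φ2] = [T, T]
r2 m[X1→φ1] = [T, T]
r3 m[φ0→X9] = [T, T]
r3 m[φ0→X2] = [T, T]
r3 m[φ1→X9] = [T, T]
r3 m[φ1→X1] = [T, T]
r3 m[φ2→X9] = [T, F]
r3 m[φ2→X2] = [T, F]
r3 m[X9→φ0] = [T, F]
r3 m[X9→φ1] = [T, F]
r3 m[X9→φ2] = [T, T]
r3 m[X2→φ0] = [T, F]
r3 m[X2→φ2] = [T, T]
r3 m[X1→φ1] = [T, T]
fixed point reached at round 3
messages reach a fixed point at round 3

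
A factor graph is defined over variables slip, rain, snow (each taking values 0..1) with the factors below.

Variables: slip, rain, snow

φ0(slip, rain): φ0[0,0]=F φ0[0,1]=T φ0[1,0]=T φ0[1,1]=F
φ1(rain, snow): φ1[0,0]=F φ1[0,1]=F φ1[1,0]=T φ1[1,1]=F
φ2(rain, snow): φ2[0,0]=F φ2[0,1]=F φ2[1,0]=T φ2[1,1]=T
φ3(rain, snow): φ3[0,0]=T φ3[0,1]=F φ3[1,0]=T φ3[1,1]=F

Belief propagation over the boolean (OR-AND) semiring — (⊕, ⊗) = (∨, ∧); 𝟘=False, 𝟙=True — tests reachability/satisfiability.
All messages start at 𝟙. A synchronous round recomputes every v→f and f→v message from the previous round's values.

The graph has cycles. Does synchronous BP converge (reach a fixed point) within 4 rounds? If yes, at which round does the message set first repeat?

init: all messages = 𝟙 over 2 values
r1 m[φ0→slip] = [T, T]
r1 m[φ0→rain] = [T, T]
r1 m[φ1→rain] = [F, T]
r1 m[φ1→snow] = [T, F]
r1 m[φ2→rain] = [F, T]
r1 m[φ2→snow] = [T, T]
r1 m[φ3→rain] = [T, T]
r1 m[φ3→snow] = [T, F]
r1 m[slip→φ0] = [T, T]
r1 m[rain→φ0] = [T, T]
r1 m[rain→φ1] = [T, T]
r1 m[rain→φ2] = [T, T]
r1 m[rain→φ3] = [T, T]
r1 m[snow→φ1] = [T, T]
r1 m[snow→φ2] = [T, T]
r1 m[snow→φ3] = [T, T]
r2 m[φ0→slip] = [T, T]
r2 m[φ0→rain] = [T, T]
r2 m[φ1→rain] = [F, T]
r2 m[φ1→snow] = [T, F]
r2 m[φ2→rain] = [F, T]
r2 m[φ2→snow] = [T, T]
r2 m[φ3→rain] = [T, T]
r2 m[φ3→snow] = [T, F]
r2 m[slip→φ0] = [T, T]
r2 m[rain→φ0] = [F, T]
r2 m[rain→φ1] = [F, T]
r2 m[rain→φ2] = [F, T]
r2 m[rain→φ3] = [F, T]
r2 m[snow→φ1] = [T, F]
r2 m[snow→φ2] = [T, F]
r2 m[snow→φ3] = [T, F]
r3 m[φ0→slip] = [T, F]
r3 m[φ0→rain] = [T, T]
r3 m[φ1→rain] = [F, T]
r3 m[φ1→snow] = [T, F]
r3 m[φ2→rain] = [F, T]
r3 m[φ2→snow] = [T, T]
r3 m[φ3→rain] = [T, T]
r3 m[φ3→snow] = [T, F]
r3 m[slip→φ0] = [T, T]
r3 m[rain→φ0] = [F, T]
r3 m[rain→φ1] = [F, T]
r3 m[rain→φ2] = [F, T]
r3 m[rain→φ3] = [F, T]
r3 m[snow→φ1] = [T, F]
r3 m[snow→φ2] = [T, F]
r3 m[snow→φ3] = [T, F]
r4 m[φ0→slip] = [T, F]
r4 m[φ0→rain] = [T, T]
r4 m[φ1→rain] = [F, T]
r4 m[φ1→snow] = [T, F]
r4 m[φ2→rain] = [F, T]
r4 m[φ2→snow] = [T, T]
r4 m[φ3→rain] = [T, T]
r4 m[φ3→snow] = [T, F]
r4 m[slip→φ0] = [T, T]
r4 m[rain→φ0] = [F, T]
r4 m[rain→φ1] = [F, T]
r4 m[rain→φ2] = [F, T]
r4 m[rain→φ3] = [F, T]
r4 m[snow→φ1] = [T, F]
r4 m[snow→φ2] = [T, F]
r4 m[snow→φ3] = [T, F]
fixed point reached at round 4
messages reach a fixed point at round 4

CONVERGED at round 4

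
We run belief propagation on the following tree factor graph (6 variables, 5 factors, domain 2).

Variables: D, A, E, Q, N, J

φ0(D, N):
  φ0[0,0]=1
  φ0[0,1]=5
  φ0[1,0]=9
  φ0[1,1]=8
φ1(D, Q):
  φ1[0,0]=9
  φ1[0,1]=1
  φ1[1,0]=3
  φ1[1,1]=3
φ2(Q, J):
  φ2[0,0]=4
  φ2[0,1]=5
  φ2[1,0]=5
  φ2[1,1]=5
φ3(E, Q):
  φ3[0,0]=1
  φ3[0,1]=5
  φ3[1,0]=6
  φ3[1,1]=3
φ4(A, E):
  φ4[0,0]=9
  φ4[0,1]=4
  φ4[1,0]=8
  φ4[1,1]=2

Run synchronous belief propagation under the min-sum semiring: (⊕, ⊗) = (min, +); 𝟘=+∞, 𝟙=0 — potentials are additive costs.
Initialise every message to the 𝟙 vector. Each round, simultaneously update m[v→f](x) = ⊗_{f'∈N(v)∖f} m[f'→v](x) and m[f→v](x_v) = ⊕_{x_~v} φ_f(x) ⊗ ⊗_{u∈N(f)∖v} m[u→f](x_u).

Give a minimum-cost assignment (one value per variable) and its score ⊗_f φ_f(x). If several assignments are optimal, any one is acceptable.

assignment: (D=0, A=1, E=1, Q=1, N=0, J=0); score = 12

init: all messages = 𝟙 over 2 values
r1 m[φ0→D] = [1, 8]
r1 m[φ0→N] = [1, 5]
r1 m[φ1→D] = [1, 3]
r1 m[φ1→Q] = [3, 1]
r1 m[φ2→Q] = [4, 5]
r1 m[φ2→J] = [4, 5]
r1 m[φ3→E] = [1, 3]
r1 m[φ3→Q] = [1, 3]
r1 m[φ4→A] = [4, 2]
r1 m[φ4→E] = [8, 2]
r1 m[D→φ0] = [0, 0]
r1 m[D→φ1] = [0, 0]
r1 m[A→φ4] = [0, 0]
r1 m[E→φ3] = [0, 0]
r1 m[E→φ4] = [0, 0]
r1 m[Q→φ1] = [0, 0]
r1 m[Q→φ2] = [0, 0]
r1 m[Q→φ3] = [0, 0]
r1 m[N→φ0] = [0, 0]
r1 m[J→φ2] = [0, 0]
r2 m[φ0→D] = [1, 8]
r2 m[φ0→N] = [1, 5]
r2 m[φ1→D] = [1, 3]
r2 m[φ1→Q] = [3, 1]
r2 m[φ2→Q] = [4, 5]
r2 m[φ2→J] = [4, 5]
r2 m[φ3→E] = [1, 3]
r2 m[φ3→Q] = [1, 3]
r2 m[φ4→A] = [4, 2]
r2 m[φ4→E] = [8, 2]
r2 m[D→φ0] = [1, 3]
r2 m[D→φ1] = [1, 8]
r2 m[A→φ4] = [0, 0]
r2 m[E→φ3] = [8, 2]
r2 m[E→φ4] = [1, 3]
r2 m[Q→φ1] = [5, 8]
r2 m[Q→φ2] = [4, 4]
r2 m[Q→φ3] = [7, 6]
r2 m[N→φ0] = [0, 0]
r2 m[J→φ2] = [0, 0]
r3 m[φ0→D] = [1, 8]
r3 m[φ0→N] = [2, 6]
r3 m[φ1→D] = [9, 8]
r3 m[φ1→Q] = [10, 2]
r3 m[φ2→Q] = [4, 5]
r3 m[φ2→J] = [8, 9]
r3 m[φ3→E] = [8, 9]
r3 m[φ3→Q] = [8, 5]
r3 m[φ4→A] = [7, 5]
r3 m[φ4→E] = [8, 2]
r3 m[D→φ0] = [1, 3]
r3 m[D→φ1] = [1, 8]
r3 m[A→φ4] = [0, 0]
r3 m[E→φ3] = [8, 2]
r3 m[E→φ4] = [1, 3]
r3 m[Q→φ1] = [5, 8]
r3 m[Q→φ2] = [4, 4]
r3 m[Q→φ3] = [7, 6]
r3 m[N→φ0] = [0, 0]
r3 m[J→φ2] = [0, 0]
r4 m[φ0→D] = [1, 8]
r4 m[φ0→N] = [2, 6]
r4 m[φ1→D] = [9, 8]
r4 m[φ1→Q] = [10, 2]
r4 m[φ2→Q] = [4, 5]
r4 m[φ2→J] = [8, 9]
r4 m[φ3→E] = [8, 9]
r4 m[φ3→Q] = [8, 5]
r4 m[φ4→A] = [7, 5]
r4 m[φ4→E] = [8, 2]
r4 m[D→φ0] = [9, 8]
r4 m[D→φ1] = [1, 8]
r4 m[A→φ4] = [0, 0]
r4 m[E→φ3] = [8, 2]
r4 m[E→φ4] = [8, 9]
r4 m[Q→φ1] = [12, 10]
r4 m[Q→φ2] = [18, 7]
r4 m[Q→φ3] = [14, 7]
r4 m[N→φ0] = [0, 0]
r4 m[J→φ2] = [0, 0]
r5 m[φ0→D] = [1, 8]
r5 m[φ0→N] = [10, 14]
r5 m[φ1→D] = [11, 13]
r5 m[φ1→Q] = [10, 2]
r5 m[φ2→Q] = [4, 5]
r5 m[φ2→J] = [12, 12]
r5 m[φ3→E] = [12, 10]
r5 m[φ3→Q] = [8, 5]
r5 m[φ4→A] = [13, 11]
r5 m[φ4→E] = [8, 2]
r5 m[D→φ0] = [9, 8]
r5 m[D→φ1] = [1, 8]
r5 m[A→φ4] = [0, 0]
r5 m[E→φ3] = [8, 2]
r5 m[E→φ4] = [8, 9]
r5 m[Q→φ1] = [12, 10]
r5 m[Q→φ2] = [18, 7]
r5 m[Q→φ3] = [14, 7]
r5 m[N→φ0] = [0, 0]
r5 m[J→φ2] = [0, 0]
r6 m[φ0→D] = [1, 8]
r6 m[φ0→N] = [10, 14]
r6 m[φ1→D] = [11, 13]
r6 m[φ1→Q] = [10, 2]
r6 m[φ2→Q] = [4, 5]
r6 m[φ2→J] = [12, 12]
r6 m[φ3→E] = [12, 10]
r6 m[φ3→Q] = [8, 5]
r6 m[φ4→A] = [13, 11]
r6 m[φ4→E] = [8, 2]
r6 m[D→φ0] = [11, 13]
r6 m[D→φ1] = [1, 8]
r6 m[A→φ4] = [0, 0]
r6 m[E→φ3] = [8, 2]
r6 m[E→φ4] = [12, 10]
r6 m[Q→φ1] = [12, 10]
r6 m[Q→φ2] = [18, 7]
r6 m[Q→φ3] = [14, 7]
r6 m[N→φ0] = [0, 0]
r6 m[J→φ2] = [0, 0]
r7 m[φ0→D] = [1, 8]
r7 m[φ0→N] = [12, 16]
r7 m[φ1→D] = [11, 13]
r7 m[φ1→Q] = [10, 2]
r7 m[φ2→Q] = [4, 5]
r7 m[φ2→J] = [12, 12]
r7 m[φ3→E] = [12, 10]
r7 m[φ3→Q] = [8, 5]
r7 m[φ4→A] = [14, 12]
r7 m[φ4→E] = [8, 2]
r7 m[D→φ0] = [11, 13]
r7 m[D→φ1] = [1, 8]
r7 m[A→φ4] = [0, 0]
r7 m[E→φ3] = [8, 2]
r7 m[E→φ4] = [12, 10]
r7 m[Q→φ1] = [12, 10]
r7 m[Q→φ2] = [18, 7]
r7 m[Q→φ3] = [14, 7]
r7 m[N→φ0] = [0, 0]
r7 m[J→φ2] = [0, 0]
r8 m[φ0→D] = [1, 8]
r8 m[φ0→N] = [12, 16]
r8 m[φ1→D] = [11, 13]
r8 m[φ1→Q] = [10, 2]
r8 m[φ2→Q] = [4, 5]
r8 m[φ2→J] = [12, 12]
r8 m[φ3→E] = [12, 10]
r8 m[φ3→Q] = [8, 5]
r8 m[φ4→A] = [14, 12]
r8 m[φ4→E] = [8, 2]
r8 m[D→φ0] = [11, 13]
r8 m[D→φ1] = [1, 8]
r8 m[A→φ4] = [0, 0]
r8 m[E→φ3] = [8, 2]
r8 m[E→φ4] = [12, 10]
r8 m[Q→φ1] = [12, 10]
r8 m[Q→φ2] = [18, 7]
r8 m[Q→φ3] = [14, 7]
r8 m[N→φ0] = [0, 0]
r8 m[J→φ2] = [0, 0]
fixed point reached at round 8
traceback from D: (D=0, A=1, E=1, Q=1, N=0, J=0), score=12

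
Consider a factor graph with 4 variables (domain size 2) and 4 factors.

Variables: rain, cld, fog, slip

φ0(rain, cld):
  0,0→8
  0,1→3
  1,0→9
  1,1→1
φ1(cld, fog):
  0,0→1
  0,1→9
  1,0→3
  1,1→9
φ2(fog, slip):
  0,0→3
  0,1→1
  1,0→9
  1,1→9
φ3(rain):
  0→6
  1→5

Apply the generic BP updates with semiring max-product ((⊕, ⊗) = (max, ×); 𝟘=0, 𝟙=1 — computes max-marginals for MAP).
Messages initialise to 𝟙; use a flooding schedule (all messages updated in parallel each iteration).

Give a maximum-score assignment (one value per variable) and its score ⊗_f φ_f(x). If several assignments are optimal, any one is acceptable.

assignment: (rain=0, cld=0, fog=1, slip=0); score = 3888

init: all messages = 𝟙 over 2 values
r1 m[φ0→rain] = [8, 9]
r1 m[φ0→cld] = [9, 3]
r1 m[φ1→cld] = [9, 9]
r1 m[φ1→fog] = [3, 9]
r1 m[φ2→fog] = [3, 9]
r1 m[φ2→slip] = [9, 9]
r1 m[φ3→rain] = [6, 5]
r1 m[rain→φ0] = [1, 1]
r1 m[rain→φ3] = [1, 1]
r1 m[cld→φ0] = [1, 1]
r1 m[cld→φ1] = [1, 1]
r1 m[fog→φ1] = [1, 1]
r1 m[fog→φ2] = [1, 1]
r1 m[slip→φ2] = [1, 1]
r2 m[φ0→rain] = [8, 9]
r2 m[φ0→cld] = [9, 3]
r2 m[φ1→cld] = [9, 9]
r2 m[φ1→fog] = [3, 9]
r2 m[φ2→fog] = [3, 9]
r2 m[φ2→slip] = [9, 9]
r2 m[φ3→rain] = [6, 5]
r2 m[rain→φ0] = [6, 5]
r2 m[rain→φ3] = [8, 9]
r2 m[cld→φ0] = [9, 9]
r2 m[cld→φ1] = [9, 3]
r2 m[fog→φ1] = [3, 9]
r2 m[fog→φ2] = [3, 9]
r2 m[slip→φ2] = [1, 1]
r3 m[φ0→rain] = [72, 81]
r3 m[φ0→cld] = [48, 18]
r3 m[φ1→cld] = [81, 81]
r3 m[φ1→fog] = [9, 81]
r3 m[φ2→fog] = [3, 9]
r3 m[φ2→slip] = [81, 81]
r3 m[φ3→rain] = [6, 5]
r3 m[rain→φ0] = [6, 5]
r3 m[rain→φ3] = [8, 9]
r3 m[cld→φ0] = [9, 9]
r3 m[cld→φ1] = [9, 3]
r3 m[fog→φ1] = [3, 9]
r3 m[fog→φ2] = [3, 9]
r3 m[slip→φ2] = [1, 1]
r4 m[φ0→rain] = [72, 81]
r4 m[φ0→cld] = [48, 18]
r4 m[φ1→cld] = [81, 81]
r4 m[φ1→fog] = [9, 81]
r4 m[φ2→fog] = [3, 9]
r4 m[φ2→slip] = [81, 81]
r4 m[φ3→rain] = [6, 5]
r4 m[rain→φ0] = [6, 5]
r4 m[rain→φ3] = [72, 81]
r4 m[cld→φ0] = [81, 81]
r4 m[cld→φ1] = [48, 18]
r4 m[fog→φ1] = [3, 9]
r4 m[fog→φ2] = [9, 81]
r4 m[slip→φ2] = [1, 1]
r5 m[φ0→rain] = [648, 729]
r5 m[φ0→cld] = [48, 18]
r5 m[φ1→cld] = [81, 81]
r5 m[φ1→fog] = [54, 432]
r5 m[φ2→fog] = [3, 9]
r5 m[φ2→slip] = [729, 729]
r5 m[φ3→rain] = [6, 5]
r5 m[rain→φ0] = [6, 5]
r5 m[rain→φ3] = [72, 81]
r5 m[cld→φ0] = [81, 81]
r5 m[cld→φ1] = [48, 18]
r5 m[fog→φ1] = [3, 9]
r5 m[fog→φ2] = [9, 81]
r5 m[slip→φ2] = [1, 1]
r6 m[φ0→rain] = [648, 729]
r6 m[φ0→cld] = [48, 18]
r6 m[φ1→cld] = [81, 81]
r6 m[φ1→fog] = [54, 432]
r6 m[φ2→fog] = [3, 9]
r6 m[φ2→slip] = [729, 729]
r6 m[φ3→rain] = [6, 5]
r6 m[rain→φ0] = [6, 5]
r6 m[rain→φ3] = [648, 729]
r6 m[cld→φ0] = [81, 81]
r6 m[cld→φ1] = [48, 18]
r6 m[fog→φ1] = [3, 9]
r6 m[fog→φ2] = [54, 432]
r6 m[slip→φ2] = [1, 1]
r7 m[φ0→rain] = [648, 729]
r7 m[φ0→cld] = [48, 18]
r7 m[φ1→cld] = [81, 81]
r7 m[φ1→fog] = [54, 432]
r7 m[φ2→fog] = [3, 9]
r7 m[φ2→slip] = [3888, 3888]
r7 m[φ3→rain] = [6, 5]
r7 m[rain→φ0] = [6, 5]
r7 m[rain→φ3] = [648, 729]
r7 m[cld→φ0] = [81, 81]
r7 m[cld→φ1] = [48, 18]
r7 m[fog→φ1] = [3, 9]
r7 m[fog→φ2] = [54, 432]
r7 m[slip→φ2] = [1, 1]
r8 m[φ0→rain] = [648, 729]
r8 m[φ0→cld] = [48, 18]
r8 m[φ1→cld] = [81, 81]
r8 m[φ1→fog] = [54, 432]
r8 m[φ2→fog] = [3, 9]
r8 m[φ2→slip] = [3888, 3888]
r8 m[φ3→rain] = [6, 5]
r8 m[rain→φ0] = [6, 5]
r8 m[rain→φ3] = [648, 729]
r8 m[cld→φ0] = [81, 81]
r8 m[cld→φ1] = [48, 18]
r8 m[fog→φ1] = [3, 9]
r8 m[fog→φ2] = [54, 432]
r8 m[slip→φ2] = [1, 1]
fixed point reached at round 8
traceback from rain: (rain=0, cld=0, fog=1, slip=0), score=3888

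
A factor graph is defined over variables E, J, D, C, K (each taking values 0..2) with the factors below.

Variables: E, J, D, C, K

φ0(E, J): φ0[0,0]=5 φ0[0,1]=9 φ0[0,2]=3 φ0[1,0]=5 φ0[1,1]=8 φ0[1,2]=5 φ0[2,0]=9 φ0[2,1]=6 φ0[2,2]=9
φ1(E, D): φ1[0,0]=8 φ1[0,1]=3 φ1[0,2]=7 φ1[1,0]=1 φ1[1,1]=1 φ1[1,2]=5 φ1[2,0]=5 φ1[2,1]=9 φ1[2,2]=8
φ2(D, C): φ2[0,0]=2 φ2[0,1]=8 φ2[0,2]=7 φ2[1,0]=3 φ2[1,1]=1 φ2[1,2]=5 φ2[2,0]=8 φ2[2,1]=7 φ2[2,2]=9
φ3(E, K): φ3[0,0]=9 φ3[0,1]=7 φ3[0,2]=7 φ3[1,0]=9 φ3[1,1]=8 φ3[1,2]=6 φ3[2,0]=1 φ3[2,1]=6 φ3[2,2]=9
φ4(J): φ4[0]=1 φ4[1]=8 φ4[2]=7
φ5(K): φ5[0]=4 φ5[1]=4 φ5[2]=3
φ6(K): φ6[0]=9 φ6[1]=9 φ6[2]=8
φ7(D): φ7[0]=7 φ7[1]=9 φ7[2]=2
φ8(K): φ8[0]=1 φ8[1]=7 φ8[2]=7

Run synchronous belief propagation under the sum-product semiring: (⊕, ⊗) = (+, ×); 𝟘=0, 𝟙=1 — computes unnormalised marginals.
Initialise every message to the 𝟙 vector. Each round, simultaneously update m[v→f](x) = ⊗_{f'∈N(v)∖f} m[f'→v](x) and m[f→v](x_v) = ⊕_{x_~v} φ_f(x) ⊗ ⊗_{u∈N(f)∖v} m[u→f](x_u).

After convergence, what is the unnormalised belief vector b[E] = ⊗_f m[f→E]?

init: all messages = 𝟙 over 3 values
r1 m[φ0→E] = [17, 18, 24]
r1 m[φ0→J] = [19, 23, 17]
r1 m[φ1→E] = [18, 7, 22]
r1 m[φ1→D] = [14, 13, 20]
r1 m[φ2→D] = [17, 9, 24]
r1 m[φ2→C] = [13, 16, 21]
r1 m[φ3→E] = [23, 23, 16]
r1 m[φ3→K] = [19, 21, 22]
r1 m[φ4→J] = [1, 8, 7]
r1 m[φ5→K] = [4, 4, 3]
r1 m[φ6→K] = [9, 9, 8]
r1 m[φ7→D] = [7, 9, 2]
r1 m[φ8→K] = [1, 7, 7]
r1 m[E→φ0] = [1, 1, 1]
r1 m[E→φ1] = [1, 1, 1]
r1 m[E→φ3] = [1, 1, 1]
r1 m[J→φ0] = [1, 1, 1]
r1 m[J→φ4] = [1, 1, 1]
r1 m[D→φ1] = [1, 1, 1]
r1 m[D→φ2] = [1, 1, 1]
r1 m[D→φ7] = [1, 1, 1]
r1 m[C→φ2] = [1, 1, 1]
r1 m[K→φ3] = [1, 1, 1]
r1 m[K→φ5] = [1, 1, 1]
r1 m[K→φ6] = [1, 1, 1]
r1 m[K→φ8] = [1, 1, 1]
r2 m[φ0→E] = [17, 18, 24]
r2 m[φ0→J] = [19, 23, 17]
r2 m[φ1→E] = [18, 7, 22]
r2 m[φ1→D] = [14, 13, 20]
r2 m[φ2→D] = [17, 9, 24]
r2 m[φ2→C] = [13, 16, 21]
r2 m[φ3→E] = [23, 23, 16]
r2 m[φ3→K] = [19, 21, 22]
r2 m[φ4→J] = [1, 8, 7]
r2 m[φ5→K] = [4, 4, 3]
r2 m[φ6→K] = [9, 9, 8]
r2 m[φ7→D] = [7, 9, 2]
r2 m[φ8→K] = [1, 7, 7]
r2 m[E→φ0] = [414, 161, 352]
r2 m[E→φ1] = [391, 414, 384]
r2 m[E→φ3] = [306, 126, 528]
r2 m[J→φ0] = [1, 8, 7]
r2 m[J→φ4] = [19, 23, 17]
r2 m[D→φ1] = [119, 81, 48]
r2 m[D→φ2] = [98, 117, 40]
r2 m[D→φ7] = [238, 117, 480]
r2 m[C→φ2] = [1, 1, 1]
r2 m[K→φ3] = [36, 252, 168]
r2 m[K→φ5] = [171, 1323, 1232]
r2 m[K→φ6] = [76, 588, 462]
r2 m[K→φ8] = [684, 756, 528]
r3 m[φ0→E] = [98, 104, 120]
r3 m[φ0→J] = [6043, 7126, 5215]
r3 m[φ1→E] = [1531, 440, 1708]
r3 m[φ1→D] = [5462, 5043, 7879]
r3 m[φ2→D] = [17, 9, 24]
r3 m[φ2→C] = [867, 1181, 1631]
r3 m[φ3→E] = [3264, 3348, 3060]
r3 m[φ3→K] = [4416, 6318, 7650]
r3 m[φ4→J] = [1, 8, 7]
r3 m[φ5→K] = [4, 4, 3]
r3 m[φ6→K] = [9, 9, 8]
r3 m[φ7→D] = [7, 9, 2]
r3 m[φ8→K] = [1, 7, 7]
r3 m[E→φ0] = [414, 161, 352]
r3 m[E→φ1] = [391, 414, 384]
r3 m[E→φ3] = [306, 126, 528]
r3 m[J→φ0] = [1, 8, 7]
r3 m[J→φ4] = [19, 23, 17]
r3 m[D→φ1] = [119, 81, 48]
r3 m[D→φ2] = [98, 117, 40]
r3 m[D→φ7] = [238, 117, 480]
r3 m[C→φ2] = [1, 1, 1]
r3 m[K→φ3] = [36, 252, 168]
r3 m[K→φ5] = [171, 1323, 1232]
r3 m[K→φ6] = [76, 588, 462]
r3 m[K→φ8] = [684, 756, 528]
r4 m[φ0→E] = [98, 104, 120]
r4 m[φ0→J] = [6043, 7126, 5215]
r4 m[φ1→E] = [1531, 440, 1708]
r4 m[φ1→D] = [5462, 5043, 7879]
r4 m[φ2→D] = [17, 9, 24]
r4 m[φ2→C] = [867, 1181, 1631]
r4 m[φ3→E] = [3264, 3348, 3060]
r4 m[φ3→K] = [4416, 6318, 7650]
r4 m[φ4→J] = [1, 8, 7]
r4 m[φ5→K] = [4, 4, 3]
r4 m[φ6→K] = [9, 9, 8]
r4 m[φ7→D] = [7, 9, 2]
r4 m[φ8→K] = [1, 7, 7]
r4 m[E→φ0] = [4997184, 1473120, 5226480]
r4 m[E→φ1] = [319872, 348192, 367200]
r4 m[E→φ3] = [150038, 45760, 204960]
r4 m[J→φ0] = [1, 8, 7]
r4 m[J→φ4] = [6043, 7126, 5215]
r4 m[D→φ1] = [119, 81, 48]
r4 m[D→φ2] = [38234, 45387, 15758]
r4 m[D→φ7] = [92854, 45387, 189096]
r4 m[C→φ2] = [1, 1, 1]
r4 m[K→φ3] = [36, 252, 168]
r4 m[K→φ5] = [39744, 398034, 428400]
r4 m[K→φ6] = [17664, 176904, 160650]
r4 m[K→φ8] = [158976, 227448, 183600]
r5 m[φ0→E] = [98, 104, 120]
r5 m[φ0→J] = [79389840, 88118496, 69395472]
r5 m[φ1→E] = [1531, 440, 1708]
r5 m[φ1→D] = [4743168, 4612608, 6917664]
r5 m[φ2→D] = [17, 9, 24]
r5 m[φ2→C] = [338693, 461565, 636395]
r5 m[φ3→E] = [3264, 3348, 3060]
r5 m[φ3→K] = [1967142, 2646106, 3169466]
r5 m[φ4→J] = [1, 8, 7]
r5 m[φ5→K] = [4, 4, 3]
r5 m[φ6→K] = [9, 9, 8]
r5 m[φ7→D] = [7, 9, 2]
r5 m[φ8→K] = [1, 7, 7]
r5 m[E→φ0] = [4997184, 1473120, 5226480]
r5 m[E→φ1] = [319872, 348192, 367200]
r5 m[E→φ3] = [150038, 45760, 204960]
r5 m[J→φ0] = [1, 8, 7]
r5 m[J→φ4] = [6043, 7126, 5215]
r5 m[D→φ1] = [119, 81, 48]
r5 m[D→φ2] = [38234, 45387, 15758]
r5 m[D→φ7] = [92854, 45387, 189096]
r5 m[C→φ2] = [1, 1, 1]
r5 m[K→φ3] = [36, 252, 168]
r5 m[K→φ5] = [39744, 398034, 428400]
r5 m[K→φ6] = [17664, 176904, 160650]
r5 m[K→φ8] = [158976, 227448, 183600]
r6 m[φ0→E] = [98, 104, 120]
r6 m[φ0→J] = [79389840, 88118496, 69395472]
r6 m[φ1→E] = [1531, 440, 1708]
r6 m[φ1→D] = [4743168, 4612608, 6917664]
r6 m[φ2→D] = [17, 9, 24]
r6 m[φ2→C] = [338693, 461565, 636395]
r6 m[φ3→E] = [3264, 3348, 3060]
r6 m[φ3→K] = [1967142, 2646106, 3169466]
r6 m[φ4→J] = [1, 8, 7]
r6 m[φ5→K] = [4, 4, 3]
r6 m[φ6→K] = [9, 9, 8]
r6 m[φ7→D] = [7, 9, 2]
r6 m[φ8→K] = [1, 7, 7]
r6 m[E→φ0] = [4997184, 1473120, 5226480]
r6 m[E→φ1] = [319872, 348192, 367200]
r6 m[E→φ3] = [150038, 45760, 204960]
r6 m[J→φ0] = [1, 8, 7]
r6 m[J→φ4] = [79389840, 88118496, 69395472]
r6 m[D→φ1] = [119, 81, 48]
r6 m[D→φ2] = [33202176, 41513472, 13835328]
r6 m[D→φ7] = [80633856, 41513472, 166023936]
r6 m[C→φ2] = [1, 1, 1]
r6 m[K→φ3] = [36, 252, 168]
r6 m[K→φ5] = [17704278, 166704678, 177490096]
r6 m[K→φ6] = [7868568, 74090968, 66558786]
r6 m[K→φ8] = [70817112, 95259816, 76067184]
r7 m[φ0→E] = [98, 104, 120]
r7 m[φ0→J] = [79389840, 88118496, 69395472]
r7 m[φ1→E] = [1531, 440, 1708]
r7 m[φ1→D] = [4743168, 4612608, 6917664]
r7 m[φ2→D] = [17, 9, 24]
r7 m[φ2→C] = [301627392, 403978176, 564500544]
r7 m[φ3→E] = [3264, 3348, 3060]
r7 m[φ3→K] = [1967142, 2646106, 3169466]
r7 m[φ4→J] = [1, 8, 7]
r7 m[φ5→K] = [4, 4, 3]
r7 m[φ6→K] = [9, 9, 8]
r7 m[φ7→D] = [7, 9, 2]
r7 m[φ8→K] = [1, 7, 7]
r7 m[E→φ0] = [4997184, 1473120, 5226480]
r7 m[E→φ1] = [319872, 348192, 367200]
r7 m[E→φ3] = [150038, 45760, 204960]
r7 m[J→φ0] = [1, 8, 7]
r7 m[J→φ4] = [79389840, 88118496, 69395472]
r7 m[D→φ1] = [119, 81, 48]
r7 m[D→φ2] = [33202176, 41513472, 13835328]
r7 m[D→φ7] = [80633856, 41513472, 166023936]
r7 m[C→φ2] = [1, 1, 1]
r7 m[K→φ3] = [36, 252, 168]
r7 m[K→φ5] = [17704278, 166704678, 177490096]
r7 m[K→φ6] = [7868568, 74090968, 66558786]
r7 m[K→φ8] = [70817112, 95259816, 76067184]
r8 m[φ0→E] = [98, 104, 120]
r8 m[φ0→J] = [79389840, 88118496, 69395472]
r8 m[φ1→E] = [1531, 440, 1708]
r8 m[φ1→D] = [4743168, 4612608, 6917664]
r8 m[φ2→D] = [17, 9, 24]
r8 m[φ2→C] = [301627392, 403978176, 564500544]
r8 m[φ3→E] = [3264, 3348, 3060]
r8 m[φ3→K] = [1967142, 2646106, 3169466]
r8 m[φ4→J] = [1, 8, 7]
r8 m[φ5→K] = [4, 4, 3]
r8 m[φ6→K] = [9, 9, 8]
r8 m[φ7→D] = [7, 9, 2]
r8 m[φ8→K] = [1, 7, 7]
r8 m[E→φ0] = [4997184, 1473120, 5226480]
r8 m[E→φ1] = [319872, 348192, 367200]
r8 m[E→φ3] = [150038, 45760, 204960]
r8 m[J→φ0] = [1, 8, 7]
r8 m[J→φ4] = [79389840, 88118496, 69395472]
r8 m[D→φ1] = [119, 81, 48]
r8 m[D→φ2] = [33202176, 41513472, 13835328]
r8 m[D→φ7] = [80633856, 41513472, 166023936]
r8 m[C→φ2] = [1, 1, 1]
r8 m[K→φ3] = [36, 252, 168]
r8 m[K→φ5] = [17704278, 166704678, 177490096]
r8 m[K→φ6] = [7868568, 74090968, 66558786]
r8 m[K→φ8] = [70817112, 95259816, 76067184]
fixed point reached at round 8
b[E] = ⊗ incoming = [489724032, 153204480, 627177600]

b[E] = [489724032, 153204480, 627177600]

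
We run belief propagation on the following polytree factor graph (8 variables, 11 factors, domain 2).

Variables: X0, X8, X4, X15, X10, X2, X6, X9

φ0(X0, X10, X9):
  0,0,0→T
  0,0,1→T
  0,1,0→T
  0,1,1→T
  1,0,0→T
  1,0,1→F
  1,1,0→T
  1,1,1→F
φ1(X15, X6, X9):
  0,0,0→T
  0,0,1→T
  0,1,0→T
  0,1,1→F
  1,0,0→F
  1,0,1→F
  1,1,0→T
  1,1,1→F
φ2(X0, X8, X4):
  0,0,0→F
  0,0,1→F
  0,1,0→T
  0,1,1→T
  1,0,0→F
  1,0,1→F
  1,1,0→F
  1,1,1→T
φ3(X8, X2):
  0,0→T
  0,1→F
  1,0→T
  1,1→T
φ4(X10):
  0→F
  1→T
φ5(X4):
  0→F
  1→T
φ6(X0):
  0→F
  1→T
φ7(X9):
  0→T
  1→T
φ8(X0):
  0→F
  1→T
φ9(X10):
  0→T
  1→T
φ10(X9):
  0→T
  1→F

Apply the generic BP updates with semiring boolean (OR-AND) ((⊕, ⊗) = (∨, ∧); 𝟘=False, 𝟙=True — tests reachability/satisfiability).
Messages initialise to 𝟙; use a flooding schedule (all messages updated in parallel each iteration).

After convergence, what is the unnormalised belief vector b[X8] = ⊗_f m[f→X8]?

b[X8] = [F, T]

init: all messages = 𝟙 over 2 values
r1 m[φ0→X0] = [T, T]
r1 m[φ0→X10] = [T, T]
r1 m[φ0→X9] = [T, T]
r1 m[φ1→X15] = [T, T]
r1 m[φ1→X6] = [T, T]
r1 m[φ1→X9] = [T, T]
r1 m[φ2→X0] = [T, T]
r1 m[φ2→X8] = [F, T]
r1 m[φ2→X4] = [T, T]
r1 m[φ3→X8] = [T, T]
r1 m[φ3→X2] = [T, T]
r1 m[φ4→X10] = [F, T]
r1 m[φ5→X4] = [F, T]
r1 m[φ6→X0] = [F, T]
r1 m[φ7→X9] = [T, T]
r1 m[φ8→X0] = [F, T]
r1 m[φ9→X10] = [T, T]
r1 m[φ10→X9] = [T, F]
r1 m[X0→φ0] = [T, T]
r1 m[X0→φ2] = [T, T]
r1 m[X0→φ6] = [T, T]
r1 m[X0→φ8] = [T, T]
r1 m[X8→φ2] = [T, T]
r1 m[X8→φ3] = [T, T]
r1 m[X4→φ2] = [T, T]
r1 m[X4→φ5] = [T, T]
r1 m[X15→φ1] = [T, T]
r1 m[X10→φ0] = [T, T]
r1 m[X10→φ4] = [T, T]
r1 m[X10→φ9] = [T, T]
r1 m[X2→φ3] = [T, T]
r1 m[X6→φ1] = [T, T]
r1 m[X9→φ0] = [T, T]
r1 m[X9→φ1] = [T, T]
r1 m[X9→φ7] = [T, T]
r1 m[X9→φ10] = [T, T]
r2 m[φ0→X0] = [T, T]
r2 m[φ0→X10] = [T, T]
r2 m[φ0→X9] = [T, T]
r2 m[φ1→X15] = [T, T]
r2 m[φ1→X6] = [T, T]
r2 m[φ1→X9] = [T, T]
r2 m[φ2→X0] = [T, T]
r2 m[φ2→X8] = [F, T]
r2 m[φ2→X4] = [T, T]
r2 m[φ3→X8] = [T, T]
r2 m[φ3→X2] = [T, T]
r2 m[φ4→X10] = [F, T]
r2 m[φ5→X4] = [F, T]
r2 m[φ6→X0] = [F, T]
r2 m[φ7→X9] = [T, T]
r2 m[φ8→X0] = [F, T]
r2 m[φ9→X10] = [T, T]
r2 m[φ10→X9] = [T, F]
r2 m[X0→φ0] = [F, T]
r2 m[X0→φ2] = [F, T]
r2 m[X0→φ6] = [F, T]
r2 m[X0→φ8] = [F, T]
r2 m[X8→φ2] = [T, T]
r2 m[X8→φ3] = [F, T]
r2 m[X4→φ2] = [F, T]
r2 m[X4→φ5] = [T, T]
r2 m[X15→φ1] = [T, T]
r2 m[X10→φ0] = [F, T]
r2 m[X10→φ4] = [T, T]
r2 m[X10→φ9] = [F, T]
r2 m[X2→φ3] = [T, T]
r2 m[X6→φ1] = [T, T]
r2 m[X9→φ0] = [T, F]
r2 m[X9→φ1] = [T, F]
r2 m[X9→φ7] = [T, F]
r2 m[X9→φ10] = [T, T]
r3 m[φ0→X0] = [T, T]
r3 m[φ0→X10] = [T, T]
r3 m[φ0→X9] = [T, F]
r3 m[φ1→X15] = [T, T]
r3 m[φ1→X6] = [T, T]
r3 m[φ1→X9] = [T, T]
r3 m[φ2→X0] = [T, T]
r3 m[φ2→X8] = [F, T]
r3 m[φ2→X4] = [F, T]
r3 m[φ3→X8] = [T, T]
r3 m[φ3→X2] = [T, T]
r3 m[φ4→X10] = [F, T]
r3 m[φ5→X4] = [F, T]
r3 m[φ6→X0] = [F, T]
r3 m[φ7→X9] = [T, T]
r3 m[φ8→X0] = [F, T]
r3 m[φ9→X10] = [T, T]
r3 m[φ10→X9] = [T, F]
r3 m[X0→φ0] = [F, T]
r3 m[X0→φ2] = [F, T]
r3 m[X0→φ6] = [F, T]
r3 m[X0→φ8] = [F, T]
r3 m[X8→φ2] = [T, T]
r3 m[X8→φ3] = [F, T]
r3 m[X4→φ2] = [F, T]
r3 m[X4→φ5] = [T, T]
r3 m[X15→φ1] = [T, T]
r3 m[X10→φ0] = [F, T]
r3 m[X10→φ4] = [T, T]
r3 m[X10→φ9] = [F, T]
r3 m[X2→φ3] = [T, T]
r3 m[X6→φ1] = [T, T]
r3 m[X9→φ0] = [T, F]
r3 m[X9→φ1] = [T, F]
r3 m[X9→φ7] = [T, F]
r3 m[X9→φ10] = [T, T]
r4 m[φ0→X0] = [T, T]
r4 m[φ0→X10] = [T, T]
r4 m[φ0→X9] = [T, F]
r4 m[φ1→X15] = [T, T]
r4 m[φ1→X6] = [T, T]
r4 m[φ1→X9] = [T, T]
r4 m[φ2→X0] = [T, T]
r4 m[φ2→X8] = [F, T]
r4 m[φ2→X4] = [F, T]
r4 m[φ3→X8] = [T, T]
r4 m[φ3→X2] = [T, T]
r4 m[φ4→X10] = [F, T]
r4 m[φ5→X4] = [F, T]
r4 m[φ6→X0] = [F, T]
r4 m[φ7→X9] = [T, T]
r4 m[φ8→X0] = [F, T]
r4 m[φ9→X10] = [T, T]
r4 m[φ10→X9] = [T, F]
r4 m[X0→φ0] = [F, T]
r4 m[X0→φ2] = [F, T]
r4 m[X0→φ6] = [F, T]
r4 m[X0→φ8] = [F, T]
r4 m[X8→φ2] = [T, T]
r4 m[X8→φ3] = [F, T]
r4 m[X4→φ2] = [F, T]
r4 m[X4→φ5] = [F, T]
r4 m[X15→φ1] = [T, T]
r4 m[X10→φ0] = [F, T]
r4 m[X10→φ4] = [T, T]
r4 m[X10→φ9] = [F, T]
r4 m[X2→φ3] = [T, T]
r4 m[X6→φ1] = [T, T]
r4 m[X9→φ0] = [T, F]
r4 m[X9→φ1] = [T, F]
r4 m[X9→φ7] = [T, F]
r4 m[X9→φ10] = [T, F]
r5 m[φ0→X0] = [T, T]
r5 m[φ0→X10] = [T, T]
r5 m[φ0→X9] = [T, F]
r5 m[φ1→X15] = [T, T]
r5 m[φ1→X6] = [T, T]
r5 m[φ1→X9] = [T, T]
r5 m[φ2→X0] = [T, T]
r5 m[φ2→X8] = [F, T]
r5 m[φ2→X4] = [F, T]
r5 m[φ3→X8] = [T, T]
r5 m[φ3→X2] = [T, T]
r5 m[φ4→X10] = [F, T]
r5 m[φ5→X4] = [F, T]
r5 m[φ6→X0] = [F, T]
r5 m[φ7→X9] = [T, T]
r5 m[φ8→X0] = [F, T]
r5 m[φ9→X10] = [T, T]
r5 m[φ10→X9] = [T, F]
r5 m[X0→φ0] = [F, T]
r5 m[X0→φ2] = [F, T]
r5 m[X0→φ6] = [F, T]
r5 m[X0→φ8] = [F, T]
r5 m[X8→φ2] = [T, T]
r5 m[X8→φ3] = [F, T]
r5 m[X4→φ2] = [F, T]
r5 m[X4→φ5] = [F, T]
r5 m[X15→φ1] = [T, T]
r5 m[X10→φ0] = [F, T]
r5 m[X10→φ4] = [T, T]
r5 m[X10→φ9] = [F, T]
r5 m[X2→φ3] = [T, T]
r5 m[X6→φ1] = [T, T]
r5 m[X9→φ0] = [T, F]
r5 m[X9→φ1] = [T, F]
r5 m[X9→φ7] = [T, F]
r5 m[X9→φ10] = [T, F]
fixed point reached at round 5
b[X8] = ⊗ incoming = [F, T]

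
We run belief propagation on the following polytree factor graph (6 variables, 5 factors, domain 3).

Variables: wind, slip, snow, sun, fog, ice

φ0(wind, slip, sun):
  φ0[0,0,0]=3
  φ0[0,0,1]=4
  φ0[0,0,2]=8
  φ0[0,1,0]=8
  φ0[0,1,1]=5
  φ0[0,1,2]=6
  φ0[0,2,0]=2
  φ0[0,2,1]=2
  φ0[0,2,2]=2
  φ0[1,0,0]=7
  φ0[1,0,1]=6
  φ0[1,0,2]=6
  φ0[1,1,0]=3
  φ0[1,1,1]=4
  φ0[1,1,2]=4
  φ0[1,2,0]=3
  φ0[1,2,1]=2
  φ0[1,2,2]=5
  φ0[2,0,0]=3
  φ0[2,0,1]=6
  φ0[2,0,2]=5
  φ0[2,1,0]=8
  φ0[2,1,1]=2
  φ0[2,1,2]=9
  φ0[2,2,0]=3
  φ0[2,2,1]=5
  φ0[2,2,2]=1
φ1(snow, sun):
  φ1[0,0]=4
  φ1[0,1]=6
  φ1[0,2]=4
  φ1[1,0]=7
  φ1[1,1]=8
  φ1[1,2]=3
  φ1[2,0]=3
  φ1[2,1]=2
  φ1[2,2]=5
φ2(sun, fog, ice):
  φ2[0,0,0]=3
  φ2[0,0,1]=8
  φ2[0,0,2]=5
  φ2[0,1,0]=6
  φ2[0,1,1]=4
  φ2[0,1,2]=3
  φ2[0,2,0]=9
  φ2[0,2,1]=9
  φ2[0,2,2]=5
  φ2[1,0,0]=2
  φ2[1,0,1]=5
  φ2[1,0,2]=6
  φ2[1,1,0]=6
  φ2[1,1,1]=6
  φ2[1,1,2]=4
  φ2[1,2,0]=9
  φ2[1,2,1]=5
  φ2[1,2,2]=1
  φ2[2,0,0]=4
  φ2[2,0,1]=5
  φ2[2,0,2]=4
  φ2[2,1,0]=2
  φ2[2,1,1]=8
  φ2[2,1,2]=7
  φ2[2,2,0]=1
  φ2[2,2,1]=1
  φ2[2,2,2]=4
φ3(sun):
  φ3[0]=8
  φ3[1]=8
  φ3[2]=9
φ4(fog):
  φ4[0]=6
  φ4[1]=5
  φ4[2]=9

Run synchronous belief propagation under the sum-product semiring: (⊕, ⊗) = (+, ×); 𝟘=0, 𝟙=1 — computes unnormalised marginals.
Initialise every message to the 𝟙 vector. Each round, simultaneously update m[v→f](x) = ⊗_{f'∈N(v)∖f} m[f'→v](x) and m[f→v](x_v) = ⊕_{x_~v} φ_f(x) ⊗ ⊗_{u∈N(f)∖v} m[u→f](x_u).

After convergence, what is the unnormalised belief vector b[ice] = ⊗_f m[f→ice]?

b[ice] = [1358328, 1543832, 1174680]

init: all messages = 𝟙 over 3 values
r1 m[φ0→wind] = [40, 40, 42]
r1 m[φ0→slip] = [48, 49, 25]
r1 m[φ0→sun] = [40, 36, 46]
r1 m[φ1→snow] = [14, 18, 10]
r1 m[φ1→sun] = [14, 16, 12]
r1 m[φ2→sun] = [52, 44, 36]
r1 m[φ2→fog] = [42, 46, 44]
r1 m[φ2→ice] = [42, 51, 39]
r1 m[φ3→sun] = [8, 8, 9]
r1 m[φ4→fog] = [6, 5, 9]
r1 m[wind→φ0] = [1, 1, 1]
r1 m[slip→φ0] = [1, 1, 1]
r1 m[snow→φ1] = [1, 1, 1]
r1 m[sun→φ0] = [1, 1, 1]
r1 m[sun→φ1] = [1, 1, 1]
r1 m[sun→φ2] = [1, 1, 1]
r1 m[sun→φ3] = [1, 1, 1]
r1 m[fog→φ2] = [1, 1, 1]
r1 m[fog→φ4] = [1, 1, 1]
r1 m[ice→φ2] = [1, 1, 1]
r2 m[φ0→wind] = [40, 40, 42]
r2 m[φ0→slip] = [48, 49, 25]
r2 m[φ0→sun] = [40, 36, 46]
r2 m[φ1→snow] = [14, 18, 10]
r2 m[φ1→sun] = [14, 16, 12]
r2 m[φ2→sun] = [52, 44, 36]
r2 m[φ2→fog] = [42, 46, 44]
r2 m[φ2→ice] = [42, 51, 39]
r2 m[φ3→sun] = [8, 8, 9]
r2 m[φ4→fog] = [6, 5, 9]
r2 m[wind→φ0] = [1, 1, 1]
r2 m[slip→φ0] = [1, 1, 1]
r2 m[snow→φ1] = [1, 1, 1]
r2 m[sun→φ0] = [5824, 5632, 3888]
r2 m[sun→φ1] = [16640, 12672, 14904]
r2 m[sun→φ2] = [4480, 4608, 4968]
r2 m[sun→φ3] = [29120, 25344, 19872]
r2 m[fog→φ2] = [6, 5, 9]
r2 m[fog→φ4] = [42, 46, 44]
r2 m[ice→φ2] = [1, 1, 1]
r3 m[φ0→wind] = [199872, 201616, 213072]
r3 m[φ0→slip] = [239696, 246480, 128384]
r3 m[φ0→sun] = [40, 36, 46]
r3 m[φ1→snow] = [202208, 262568, 149784]
r3 m[φ1→sun] = [14, 16, 12]
r3 m[φ2→sun] = [368, 293, 217]
r3 m[φ2→fog] = [196168, 216424, 201968]
r3 m[φ2→ice] = [1358328, 1543832, 1174680]
r3 m[φ3→sun] = [8, 8, 9]
r3 m[φ4→fog] = [6, 5, 9]
r3 m[wind→φ0] = [1, 1, 1]
r3 m[slip→φ0] = [1, 1, 1]
r3 m[snow→φ1] = [1, 1, 1]
r3 m[sun→φ0] = [5824, 5632, 3888]
r3 m[sun→φ1] = [16640, 12672, 14904]
r3 m[sun→φ2] = [4480, 4608, 4968]
r3 m[sun→φ3] = [29120, 25344, 19872]
r3 m[fog→φ2] = [6, 5, 9]
r3 m[fog→φ4] = [42, 46, 44]
r3 m[ice→φ2] = [1, 1, 1]
r4 m[φ0→wind] = [199872, 201616, 213072]
r4 m[φ0→slip] = [239696, 246480, 128384]
r4 m[φ0→sun] = [40, 36, 46]
r4 m[φ1→snow] = [202208, 262568, 149784]
r4 m[φ1→sun] = [14, 16, 12]
r4 m[φ2→sun] = [368, 293, 217]
r4 m[φ2→fog] = [196168, 216424, 201968]
r4 m[φ2→ice] = [1358328, 1543832, 1174680]
r4 m[φ3→sun] = [8, 8, 9]
r4 m[φ4→fog] = [6, 5, 9]
r4 m[wind→φ0] = [1, 1, 1]
r4 m[slip→φ0] = [1, 1, 1]
r4 m[snow→φ1] = [1, 1, 1]
r4 m[sun→φ0] = [41216, 37504, 23436]
r4 m[sun→φ1] = [117760, 84384, 89838]
r4 m[sun→φ2] = [4480, 4608, 4968]
r4 m[sun→φ3] = [206080, 168768, 119784]
r4 m[fog→φ2] = [6, 5, 9]
r4 m[fog→φ4] = [196168, 216424, 201968]
r4 m[ice→φ2] = [1, 1, 1]
r5 m[φ0→wind] = [1323328, 1337396, 1416116]
r5 m[φ0→slip] = [1581156, 1640932, 854752]
r5 m[φ0→sun] = [40, 36, 46]
r5 m[φ1→snow] = [1336696, 1768906, 971238]
r5 m[φ1→sun] = [14, 16, 12]
r5 m[φ2→sun] = [368, 293, 217]
r5 m[φ2→fog] = [196168, 216424, 201968]
r5 m[φ2→ice] = [1358328, 1543832, 1174680]
r5 m[φ3→sun] = [8, 8, 9]
r5 m[φ4→fog] = [6, 5, 9]
r5 m[wind→φ0] = [1, 1, 1]
r5 m[slip→φ0] = [1, 1, 1]
r5 m[snow→φ1] = [1, 1, 1]
r5 m[sun→φ0] = [41216, 37504, 23436]
r5 m[sun→φ1] = [117760, 84384, 89838]
r5 m[sun→φ2] = [4480, 4608, 4968]
r5 m[sun→φ3] = [206080, 168768, 119784]
r5 m[fog→φ2] = [6, 5, 9]
r5 m[fog→φ4] = [196168, 216424, 201968]
r5 m[ice→φ2] = [1, 1, 1]
r6 m[φ0→wind] = [1323328, 1337396, 1416116]
r6 m[φ0→slip] = [1581156, 1640932, 854752]
r6 m[φ0→sun] = [40, 36, 46]
r6 m[φ1→snow] = [1336696, 1768906, 971238]
r6 m[φ1→sun] = [14, 16, 12]
r6 m[φ2→sun] = [368, 293, 217]
r6 m[φ2→fog] = [196168, 216424, 201968]
r6 m[φ2→ice] = [1358328, 1543832, 1174680]
r6 m[φ3→sun] = [8, 8, 9]
r6 m[φ4→fog] = [6, 5, 9]
r6 m[wind→φ0] = [1, 1, 1]
r6 m[slip→φ0] = [1, 1, 1]
r6 m[snow→φ1] = [1, 1, 1]
r6 m[sun→φ0] = [41216, 37504, 23436]
r6 m[sun→φ1] = [117760, 84384, 89838]
r6 m[sun→φ2] = [4480, 4608, 4968]
r6 m[sun→φ3] = [206080, 168768, 119784]
r6 m[fog→φ2] = [6, 5, 9]
r6 m[fog→φ4] = [196168, 216424, 201968]
r6 m[ice→φ2] = [1, 1, 1]
fixed point reached at round 6
b[ice] = ⊗ incoming = [1358328, 1543832, 1174680]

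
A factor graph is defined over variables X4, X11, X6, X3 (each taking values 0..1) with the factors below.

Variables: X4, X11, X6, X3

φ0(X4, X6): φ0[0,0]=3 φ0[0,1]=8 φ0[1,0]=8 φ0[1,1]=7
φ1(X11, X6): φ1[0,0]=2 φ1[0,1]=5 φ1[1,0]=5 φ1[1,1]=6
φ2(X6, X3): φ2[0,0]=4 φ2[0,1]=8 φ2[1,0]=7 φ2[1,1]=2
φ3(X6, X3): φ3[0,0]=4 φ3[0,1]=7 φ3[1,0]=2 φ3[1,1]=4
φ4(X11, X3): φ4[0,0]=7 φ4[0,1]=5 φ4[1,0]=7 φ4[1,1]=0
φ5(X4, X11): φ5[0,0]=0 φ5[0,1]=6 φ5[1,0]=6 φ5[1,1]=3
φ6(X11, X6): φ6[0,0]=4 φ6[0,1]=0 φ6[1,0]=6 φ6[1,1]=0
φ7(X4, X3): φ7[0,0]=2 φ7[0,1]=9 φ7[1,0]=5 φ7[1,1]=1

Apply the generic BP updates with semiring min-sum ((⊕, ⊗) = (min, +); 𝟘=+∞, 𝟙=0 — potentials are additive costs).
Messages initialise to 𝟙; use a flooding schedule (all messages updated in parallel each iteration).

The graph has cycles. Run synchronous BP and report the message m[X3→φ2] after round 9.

init: all messages = 𝟙 over 2 values
r1 m[φ0→X4] = [3, 7]
r1 m[φ0→X6] = [3, 7]
r1 m[φ1→X11] = [2, 5]
r1 m[φ1→X6] = [2, 5]
r1 m[φ2→X6] = [4, 2]
r1 m[φ2→X3] = [4, 2]
r1 m[φ3→X6] = [4, 2]
r1 m[φ3→X3] = [2, 4]
r1 m[φ4→X11] = [5, 0]
r1 m[φ4→X3] = [7, 0]
r1 m[φ5→X4] = [0, 3]
r1 m[φ5→X11] = [0, 3]
r1 m[φ6→X11] = [0, 0]
r1 m[φ6→X6] = [4, 0]
r1 m[φ7→X4] = [2, 1]
r1 m[φ7→X3] = [2, 1]
r1 m[X4→φ0] = [0, 0]
r1 m[X4→φ5] = [0, 0]
r1 m[X4→φ7] = [0, 0]
r1 m[X11→φ1] = [0, 0]
r1 m[X11→φ4] = [0, 0]
r1 m[X11→φ5] = [0, 0]
r1 m[X11→φ6] = [0, 0]
r1 m[X6→φ0] = [0, 0]
r1 m[X6→φ1] = [0, 0]
r1 m[X6→φ2] = [0, 0]
r1 m[X6→φ3] = [0, 0]
r1 m[X6→φ6] = [0, 0]
r1 m[X3→φ2] = [0, 0]
r1 m[X3→φ3] = [0, 0]
r1 m[X3→φ4] = [0, 0]
r1 m[X3→φ7] = [0, 0]
r2 m[φ0→X4] = [3, 7]
r2 m[φ0→X6] = [3, 7]
r2 m[φ1→X11] = [2, 5]
r2 m[φ1→X6] = [2, 5]
r2 m[φ2→X6] = [4, 2]
r2 m[φ2→X3] = [4, 2]
r2 m[φ3→X6] = [4, 2]
r2 m[φ3→X3] = [2, 4]
r2 m[φ4→X11] = [5, 0]
r2 m[φ4→X3] = [7, 0]
r2 m[φ5→X4] = [0, 3]
r2 m[φ5→X11] = [0, 3]
r2 m[φ6→X11] = [0, 0]
r2 m[φ6→X6] = [4, 0]
r2 m[φ7→X4] = [2, 1]
r2 m[φ7→X3] = [2, 1]
r2 m[X4→φ0] = [2, 4]
r2 m[X4→φ5] = [5, 8]
r2 m[X4→φ7] = [3, 10]
r2 m[X11→φ1] = [5, 3]
r2 m[X11→φ4] = [2, 8]
r2 m[X11→φ5] = [7, 5]
r2 m[X11→φ6] = [7, 8]
r2 m[X6→φ0] = [14, 9]
r2 m[X6→φ1] = [15, 11]
r2 m[X6→φ2] = [13, 14]
r2 m[X6→φ3] = [13, 14]
r2 m[X6→φ6] = [13, 16]
r2 m[X3→φ2] = [11, 5]
r2 m[X3→φ3] = [13, 3]
r2 m[X3→φ4] = [8, 7]
r2 m[X3→φ7] = [13, 6]
r3 m[φ0→X4] = [17, 16]
r3 m[φ0→X6] = [5, 10]
r3 m[φ1→X11] = [16, 17]
r3 m[φ1→X6] = [7, 9]
r3 m[φ2→X6] = [13, 7]
r3 m[φ2→X3] = [17, 16]
r3 m[φ3→X6] = [10, 7]
r3 m[φ3→X3] = [16, 18]
r3 m[φ4→X11] = [12, 7]
r3 m[φ4→X3] = [9, 7]
r3 m[φ5→X4] = [7, 8]
r3 m[φ5→X11] = [5, 11]
r3 m[φ6→X11] = [16, 16]
r3 m[φ6→X6] = [11, 7]
r3 m[φ7→X4] = [15, 7]
r3 m[φ7→X3] = [5, 11]
r3 m[X4→φ0] = [2, 4]
r3 m[X4→φ5] = [5, 8]
r3 m[X4→φ7] = [3, 10]
r3 m[X11→φ1] = [5, 3]
r3 m[X11→φ4] = [2, 8]
r3 m[X11→φ5] = [7, 5]
r3 m[X11→φ6] = [7, 8]
r3 m[X6→φ0] = [14, 9]
r3 m[X6→φ1] = [15, 11]
r3 m[X6→φ2] = [13, 14]
r3 m[X6→φ3] = [13, 14]
r3 m[X6→φ6] = [13, 16]
r3 m[X3→φ2] = [11, 5]
r3 m[X3→φ3] = [13, 3]
r3 m[X3→φ4] = [8, 7]
r3 m[X3→φ7] = [13, 6]
r4 m[φ0→X4] = [17, 16]
r4 m[φ0→X6] = [5, 10]
r4 m[φ1→X11] = [16, 17]
r4 m[φ1→X6] = [7, 9]
r4 m[φ2→X6] = [13, 7]
r4 m[φ2→X3] = [17, 16]
r4 m[φ3→X6] = [10, 7]
r4 m[φ3→X3] = [16, 18]
r4 m[φ4→X11] = [12, 7]
r4 m[φ4→X3] = [9, 7]
r4 m[φ5→X4] = [7, 8]
r4 m[φ5→X11] = [5, 11]
r4 m[φ6→X11] = [16, 16]
r4 m[φ6→X6] = [11, 7]
r4 m[φ7→X4] = [15, 7]
r4 m[φ7→X3] = [5, 11]
r4 m[X4→φ0] = [22, 15]
r4 m[X4→φ5] = [32, 23]
r4 m[X4→φ7] = [24, 24]
r4 m[X11→φ1] = [33, 34]
r4 m[X11→φ4] = [37, 44]
r4 m[X11→φ5] = [44, 40]
r4 m[X11→φ6] = [33, 35]
r4 m[X6→φ0] = [41, 30]
r4 m[X6→φ1] = [39, 31]
r4 m[X6→φ2] = [33, 33]
r4 m[X6→φ3] = [36, 33]
r4 m[X6→φ6] = [35, 33]
r4 m[X3→φ2] = [30, 36]
r4 m[X3→φ3] = [31, 34]
r4 m[X3→φ4] = [38, 45]
r4 m[X3→φ7] = [42, 41]
r5 m[φ0→X4] = [38, 37]
r5 m[φ0→X6] = [23, 22]
r5 m[φ1→X11] = [36, 37]
r5 m[φ1→X6] = [35, 38]
r5 m[φ2→X6] = [34, 37]
r5 m[φ2→X3] = [37, 35]
r5 m[φ3→X6] = [35, 33]
r5 m[φ3→X3] = [35, 37]
r5 m[φ4→X11] = [45, 45]
r5 m[φ4→X3] = [44, 42]
r5 m[φ5→X4] = [44, 43]
r5 m[φ5→X11] = [29, 26]
r5 m[φ6→X11] = [33, 33]
r5 m[φ6→X6] = [37, 33]
r5 m[φ7→X4] = [44, 42]
r5 m[φ7→X3] = [26, 25]
r5 m[X4→φ0] = [22, 15]
r5 m[X4→φ5] = [32, 23]
r5 m[X4→φ7] = [24, 24]
r5 m[X11→φ1] = [33, 34]
r5 m[X11→φ4] = [37, 44]
r5 m[X11→φ5] = [44, 40]
r5 m[X11→φ6] = [33, 35]
r5 m[X6→φ0] = [41, 30]
r5 m[X6→φ1] = [39, 31]
r5 m[X6→φ2] = [33, 33]
r5 m[X6→φ3] = [36, 33]
r5 m[X6→φ6] = [35, 33]
r5 m[X3→φ2] = [30, 36]
r5 m[X3→φ3] = [31, 34]
r5 m[X3→φ4] = [38, 45]
r5 m[X3→φ7] = [42, 41]
r6 m[φ0→X4] = [38, 37]
r6 m[φ0→X6] = [23, 22]
r6 m[φ1→X11] = [36, 37]
r6 m[φ1→X6] = [35, 38]
r6 m[φ2→X6] = [34, 37]
r6 m[φ2→X3] = [37, 35]
r6 m[φ3→X6] = [35, 33]
r6 m[φ3→X3] = [35, 37]
r6 m[φ4→X11] = [45, 45]
r6 m[φ4→X3] = [44, 42]
r6 m[φ5→X4] = [44, 43]
r6 m[φ5→X11] = [29, 26]
r6 m[φ6→X11] = [33, 33]
r6 m[φ6→X6] = [37, 33]
r6 m[φ7→X4] = [44, 42]
r6 m[φ7→X3] = [26, 25]
r6 m[X4→φ0] = [88, 85]
r6 m[X4→φ5] = [82, 79]
r6 m[X4→φ7] = [82, 80]
r6 m[X11→φ1] = [107, 104]
r6 m[X11→φ4] = [98, 96]
r6 m[X11→φ5] = [114, 115]
r6 m[X11→φ6] = [110, 108]
r6 m[X6→φ0] = [141, 141]
r6 m[X6→φ1] = [129, 125]
r6 m[X6→φ2] = [130, 126]
r6 m[X6→φ3] = [129, 130]
r6 m[X6→φ6] = [127, 130]
r6 m[X3→φ2] = [105, 104]
r6 m[X3→φ3] = [107, 102]
r6 m[X3→φ4] = [98, 97]
r6 m[X3→φ7] = [116, 114]
r7 m[φ0→X4] = [144, 148]
r7 m[φ0→X6] = [91, 92]
r7 m[φ1→X11] = [130, 131]
r7 m[φ1→X6] = [109, 110]
r7 m[φ2→X6] = [109, 106]
r7 m[φ2→X3] = [133, 128]
r7 m[φ3→X6] = [109, 106]
r7 m[φ3→X3] = [132, 134]
r7 m[φ4→X11] = [102, 97]
r7 m[φ4→X3] = [103, 96]
r7 m[φ5→X4] = [114, 118]
r7 m[φ5→X11] = [82, 82]
r7 m[φ6→X11] = [130, 130]
r7 m[φ6→X6] = [114, 108]
r7 m[φ7→X4] = [118, 115]
r7 m[φ7→X3] = [84, 81]
r7 m[X4→φ0] = [88, 85]
r7 m[X4→φ5] = [82, 79]
r7 m[X4→φ7] = [82, 80]
r7 m[X11→φ1] = [107, 104]
r7 m[X11→φ4] = [98, 96]
r7 m[X11→φ5] = [114, 115]
r7 m[X11→φ6] = [110, 108]
r7 m[X6→φ0] = [141, 141]
r7 m[X6→φ1] = [129, 125]
r7 m[X6→φ2] = [130, 126]
r7 m[X6→φ3] = [129, 130]
r7 m[X6→φ6] = [127, 130]
r7 m[X3→φ2] = [105, 104]
r7 m[X3→φ3] = [107, 102]
r7 m[X3→φ4] = [98, 97]
r7 m[X3→φ7] = [116, 114]
r8 m[φ0→X4] = [144, 148]
r8 m[φ0→X6] = [91, 92]
r8 m[φ1→X11] = [130, 131]
r8 m[φ1→X6] = [109, 110]
r8 m[φ2→X6] = [109, 106]
r8 m[φ2→X3] = [133, 128]
r8 m[φ3→X6] = [109, 106]
r8 m[φ3→X3] = [132, 134]
r8 m[φ4→X11] = [102, 97]
r8 m[φ4→X3] = [103, 96]
r8 m[φ5→X4] = [114, 118]
r8 m[φ5→X11] = [82, 82]
r8 m[φ6→X11] = [130, 130]
r8 m[φ6→X6] = [114, 108]
r8 m[φ7→X4] = [118, 115]
r8 m[φ7→X3] = [84, 81]
r8 m[X4→φ0] = [232, 233]
r8 m[X4→φ5] = [262, 263]
r8 m[X4→φ7] = [258, 266]
r8 m[X11→φ1] = [314, 309]
r8 m[X11→φ4] = [342, 343]
r8 m[X11→φ5] = [362, 358]
r8 m[X11→φ6] = [314, 310]
r8 m[X6→φ0] = [441, 430]
r8 m[X6→φ1] = [423, 412]
r8 m[X6→φ2] = [423, 416]
r8 m[X6→φ3] = [423, 416]
r8 m[X6→φ6] = [418, 414]
r8 m[X3→φ2] = [319, 311]
r8 m[X3→φ3] = [320, 305]
r8 m[X3→φ4] = [349, 343]
r8 m[X3→φ7] = [368, 358]
r9 m[φ0→X4] = [438, 437]
r9 m[φ0→X6] = [235, 240]
r9 m[φ1→X11] = [417, 418]
r9 m[φ1→X6] = [314, 315]
r9 m[φ2→X6] = [319, 313]
r9 m[φ2→X3] = [423, 418]
r9 m[φ3→X6] = [312, 309]
r9 m[φ3→X3] = [418, 420]
r9 m[φ4→X11] = [348, 343]
r9 m[φ4→X3] = [349, 343]
r9 m[φ5→X4] = [362, 361]
r9 m[φ5→X11] = [262, 266]
r9 m[φ6→X11] = [414, 414]
r9 m[φ6→X6] = [316, 310]
r9 m[φ7→X4] = [367, 359]
r9 m[φ7→X3] = [260, 267]
r9 m[X4→φ0] = [232, 233]
r9 m[X4→φ5] = [262, 263]
r9 m[X4→φ7] = [258, 266]
r9 m[X11→φ1] = [314, 309]
r9 m[X11→φ4] = [342, 343]
r9 m[X11→φ5] = [362, 358]
r9 m[X11→φ6] = [314, 310]
r9 m[X6→φ0] = [441, 430]
r9 m[X6→φ1] = [423, 412]
r9 m[X6→φ2] = [423, 416]
r9 m[X6→φ3] = [423, 416]
r9 m[X6→φ6] = [418, 414]
r9 m[X3→φ2] = [319, 311]
r9 m[X3→φ3] = [320, 305]
r9 m[X3→φ4] = [349, 343]
r9 m[X3→φ7] = [368, 358]

message @ round 9 = [319, 311]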